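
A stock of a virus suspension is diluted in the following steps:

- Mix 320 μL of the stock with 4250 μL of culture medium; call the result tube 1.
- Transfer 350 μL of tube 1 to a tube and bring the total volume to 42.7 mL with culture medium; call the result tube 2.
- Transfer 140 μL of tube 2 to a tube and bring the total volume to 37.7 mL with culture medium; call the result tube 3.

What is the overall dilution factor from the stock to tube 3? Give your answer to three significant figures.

Step 1: 320 μL + 4250 μL = 4570 μL total → factor 4570/320 = 14.281
Step 2: 350 μL brought to 42.7 mL → factor 42700/350 = 122
Step 3: 140 μL brought to 37.7 mL → factor 37700/140 = 269.29
Overall dilution factor = 14.281 × 122 × 269.29 = 4.6918 × 10^5

4.69 × 10^5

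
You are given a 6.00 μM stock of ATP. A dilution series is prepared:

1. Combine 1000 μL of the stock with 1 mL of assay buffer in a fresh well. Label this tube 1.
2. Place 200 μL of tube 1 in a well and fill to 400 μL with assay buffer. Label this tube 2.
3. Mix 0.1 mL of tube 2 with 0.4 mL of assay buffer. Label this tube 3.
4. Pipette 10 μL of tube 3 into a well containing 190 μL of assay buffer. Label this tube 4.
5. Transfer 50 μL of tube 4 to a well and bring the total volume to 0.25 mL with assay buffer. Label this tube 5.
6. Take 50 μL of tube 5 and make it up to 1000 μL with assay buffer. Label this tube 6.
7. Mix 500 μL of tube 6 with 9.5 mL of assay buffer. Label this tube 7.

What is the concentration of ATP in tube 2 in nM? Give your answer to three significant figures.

Step 1: 1000 μL + 1 mL = 2000 μL total → factor 2000/1000 = 2
Step 2: 200 μL brought to 400 μL → factor 400/200 = 2
Dilution factor through tube 2 = 2 × 2 = 4
[tube 2] = 6.00 μM / 4 = 1.500 μM = 1.50 × 10^3 nM

1.50 × 10^3 nM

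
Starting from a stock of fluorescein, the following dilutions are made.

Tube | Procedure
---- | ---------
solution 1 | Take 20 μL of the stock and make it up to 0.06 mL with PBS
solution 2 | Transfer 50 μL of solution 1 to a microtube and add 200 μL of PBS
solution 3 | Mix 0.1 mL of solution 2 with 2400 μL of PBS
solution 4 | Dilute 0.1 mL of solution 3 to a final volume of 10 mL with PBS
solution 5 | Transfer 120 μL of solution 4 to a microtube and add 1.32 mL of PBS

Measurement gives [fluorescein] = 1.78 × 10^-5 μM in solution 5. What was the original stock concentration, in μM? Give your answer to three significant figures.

Step 1: 20 μL brought to 0.06 mL → factor 60/20 = 3
Step 2: 50 μL + 200 μL = 250 μL total → factor 250/50 = 5
Step 3: 0.1 mL + 2400 μL = 2.5 mL total → factor 2.5/0.1 = 25
Step 4: 0.1 mL brought to 10 mL → factor 10/0.1 = 100
Step 5: 120 μL + 1.32 mL = 1440 μL total → factor 1440/120 = 12
Overall dilution factor = 3 × 5 × 25 × 100 × 12 = 4.5 × 10^5
Stock = 1.78 × 10^-5 μM × 4.5 × 10^5 = 8.01 μM

8.01 μM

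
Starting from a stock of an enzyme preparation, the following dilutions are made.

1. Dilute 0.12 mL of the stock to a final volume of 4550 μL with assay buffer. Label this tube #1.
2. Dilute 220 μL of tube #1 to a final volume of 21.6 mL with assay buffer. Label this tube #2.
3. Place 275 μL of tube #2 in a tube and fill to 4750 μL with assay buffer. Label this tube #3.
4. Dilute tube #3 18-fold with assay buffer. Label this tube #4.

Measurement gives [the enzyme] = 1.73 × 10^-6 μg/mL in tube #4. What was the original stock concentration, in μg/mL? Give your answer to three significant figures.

2.00 μg/mL

Step 1: 0.12 mL brought to 4550 μL → factor 4.55/0.12 = 37.917
Step 2: 220 μL brought to 21.6 mL → factor 21600/220 = 98.182
Step 3: 275 μL brought to 4750 μL → factor 4750/275 = 17.273
Step 4: 18-fold → factor 18
Overall dilution factor = 37.917 × 98.182 × 17.273 × 18 = 1.1574 × 10^6
Stock = 1.73 × 10^-6 μg/mL × 1.1574 × 10^6 = 2.00 μg/mL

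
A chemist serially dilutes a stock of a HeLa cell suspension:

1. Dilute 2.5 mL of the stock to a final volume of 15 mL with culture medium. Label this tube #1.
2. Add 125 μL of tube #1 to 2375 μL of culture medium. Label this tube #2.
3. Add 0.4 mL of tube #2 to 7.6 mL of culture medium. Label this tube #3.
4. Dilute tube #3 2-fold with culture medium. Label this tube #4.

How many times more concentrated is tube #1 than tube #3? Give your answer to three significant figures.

400

Step 1: 2.5 mL brought to 15 mL → factor 15/2.5 = 6
Step 2: 125 μL + 2375 μL = 2500 μL total → factor 2500/125 = 20
Step 3: 0.4 mL + 7.6 mL = 8 mL total → factor 8/0.4 = 20
Dilution factor to tube #1 = 6; to tube #3 = 2400
[tube #1]/[tube #3] = (factor to tube #3)/(factor to tube #1) = 2400/6 = 400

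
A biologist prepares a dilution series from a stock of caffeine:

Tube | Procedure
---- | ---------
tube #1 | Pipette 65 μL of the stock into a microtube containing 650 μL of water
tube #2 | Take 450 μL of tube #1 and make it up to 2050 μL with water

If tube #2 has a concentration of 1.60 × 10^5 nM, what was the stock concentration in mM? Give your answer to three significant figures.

Step 1: 65 μL + 650 μL = 715 μL total → factor 715/65 = 11
Step 2: 450 μL brought to 2050 μL → factor 2050/450 = 4.5556
Overall dilution factor = 11 × 4.5556 = 50.111
Stock = 1.60 × 10^5 nM × 50.111 = 8.018 × 10^6 nM = 8.02 mM

8.02 mM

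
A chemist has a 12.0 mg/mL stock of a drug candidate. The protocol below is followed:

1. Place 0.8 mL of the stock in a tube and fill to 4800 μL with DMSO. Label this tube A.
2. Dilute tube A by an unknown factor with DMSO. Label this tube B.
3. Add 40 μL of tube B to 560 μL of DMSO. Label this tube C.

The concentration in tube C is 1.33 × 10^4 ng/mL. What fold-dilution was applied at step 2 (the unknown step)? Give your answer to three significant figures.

Step 1: 0.8 mL brought to 4800 μL → factor 4.8/0.8 = 6
Step 2: unknown factor x
Step 3: 40 μL + 560 μL = 600 μL total → factor 600/40 = 15
Product of known-step factors = 90
Overall factor = 12.0 mg/mL / (1.33 × 10^4 ng/mL) = 902.26
x = 902.26 / 90 = 10.0

10.0-fold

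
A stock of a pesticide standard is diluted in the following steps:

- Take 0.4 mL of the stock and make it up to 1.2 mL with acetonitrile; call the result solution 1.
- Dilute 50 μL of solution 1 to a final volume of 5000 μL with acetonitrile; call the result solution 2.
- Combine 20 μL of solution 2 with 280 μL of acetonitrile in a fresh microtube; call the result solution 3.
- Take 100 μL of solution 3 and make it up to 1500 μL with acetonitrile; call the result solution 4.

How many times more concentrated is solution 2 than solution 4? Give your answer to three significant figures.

225

Step 1: 0.4 mL brought to 1.2 mL → factor 1.2/0.4 = 3
Step 2: 50 μL brought to 5000 μL → factor 5000/50 = 100
Step 3: 20 μL + 280 μL = 300 μL total → factor 300/20 = 15
Step 4: 100 μL brought to 1500 μL → factor 1500/100 = 15
Dilution factor to solution 2 = 300; to solution 4 = 67500
[solution 2]/[solution 4] = (factor to solution 4)/(factor to solution 2) = 67500/300 = 225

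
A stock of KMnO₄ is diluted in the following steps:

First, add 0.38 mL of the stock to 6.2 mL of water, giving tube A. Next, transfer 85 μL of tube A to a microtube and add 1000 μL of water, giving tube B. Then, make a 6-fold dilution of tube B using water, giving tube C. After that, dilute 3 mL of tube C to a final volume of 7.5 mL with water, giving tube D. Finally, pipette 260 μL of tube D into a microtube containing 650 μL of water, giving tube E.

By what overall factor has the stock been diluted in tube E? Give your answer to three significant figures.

1.16 × 10^4

Step 1: 0.38 mL + 6.2 mL = 6.58 mL total → factor 6.58/0.38 = 17.316
Step 2: 85 μL + 1000 μL = 1085 μL total → factor 1085/85 = 12.765
Step 3: 6-fold → factor 6
Step 4: 3 mL brought to 7.5 mL → factor 7.5/3 = 2.5
Step 5: 260 μL + 650 μL = 910 μL total → factor 910/260 = 3.5
Overall dilution factor = 17.316 × 12.765 × 6 × 2.5 × 3.5 = 11604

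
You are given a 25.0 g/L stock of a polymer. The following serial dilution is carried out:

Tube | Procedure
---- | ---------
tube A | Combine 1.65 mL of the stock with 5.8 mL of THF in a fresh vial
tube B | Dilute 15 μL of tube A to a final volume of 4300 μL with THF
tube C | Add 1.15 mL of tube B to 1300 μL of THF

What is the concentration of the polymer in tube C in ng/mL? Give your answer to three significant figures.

9.07 × 10^3 ng/mL

Step 1: 1.65 mL + 5.8 mL = 7.45 mL total → factor 7.45/1.65 = 4.5152
Step 2: 15 μL brought to 4300 μL → factor 4300/15 = 286.67
Step 3: 1.15 mL + 1300 μL = 2.45 mL total → factor 2.45/1.15 = 2.1304
Overall dilution factor = 4.5152 × 286.67 × 2.1304 = 2757.5
Final = 25.0 g/L / 2757.5 = 0.009066 g/L = 9.07 × 10^3 ng/mL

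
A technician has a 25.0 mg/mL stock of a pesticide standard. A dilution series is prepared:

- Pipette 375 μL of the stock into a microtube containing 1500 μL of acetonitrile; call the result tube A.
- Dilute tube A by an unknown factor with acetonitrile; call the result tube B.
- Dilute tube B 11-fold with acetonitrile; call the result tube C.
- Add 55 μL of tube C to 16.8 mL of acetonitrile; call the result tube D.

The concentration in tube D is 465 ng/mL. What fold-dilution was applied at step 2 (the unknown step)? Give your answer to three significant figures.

Step 1: 375 μL + 1500 μL = 1875 μL total → factor 1875/375 = 5
Step 2: unknown factor x
Step 3: 11-fold → factor 11
Step 4: 55 μL + 16.8 mL = 16855 μL total → factor 16855/55 = 306.45
Product of known-step factors = 16855
Overall factor = 25.0 mg/mL / (465 ng/mL) = 53763
x = 53763 / 16855 = 3.19

3.19-fold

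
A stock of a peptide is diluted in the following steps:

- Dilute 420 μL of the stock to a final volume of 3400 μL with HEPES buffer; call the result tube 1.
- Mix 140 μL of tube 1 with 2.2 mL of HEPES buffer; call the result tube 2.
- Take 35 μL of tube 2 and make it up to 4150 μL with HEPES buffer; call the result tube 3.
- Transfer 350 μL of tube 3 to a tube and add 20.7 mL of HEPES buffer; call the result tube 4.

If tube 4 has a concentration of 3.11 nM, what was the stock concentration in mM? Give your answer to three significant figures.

3.00 mM

Step 1: 420 μL brought to 3400 μL → factor 3400/420 = 8.0952
Step 2: 140 μL + 2.2 mL = 2340 μL total → factor 2340/140 = 16.714
Step 3: 35 μL brought to 4150 μL → factor 4150/35 = 118.57
Step 4: 350 μL + 20.7 mL = 21050 μL total → factor 21050/350 = 60.143
Overall dilution factor = 8.0952 × 16.714 × 118.57 × 60.143 = 9.649 × 10^5
Stock = 3.11 nM × 9.649 × 10^5 = 3.001 × 10^6 nM = 3.00 mM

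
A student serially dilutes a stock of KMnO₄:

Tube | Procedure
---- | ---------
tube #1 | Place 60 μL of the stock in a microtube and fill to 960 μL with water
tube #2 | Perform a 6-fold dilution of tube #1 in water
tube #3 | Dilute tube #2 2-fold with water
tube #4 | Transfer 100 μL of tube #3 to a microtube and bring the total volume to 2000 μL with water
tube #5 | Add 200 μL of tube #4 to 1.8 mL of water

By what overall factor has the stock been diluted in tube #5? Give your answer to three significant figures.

3.84 × 10^4

Step 1: 60 μL brought to 960 μL → factor 960/60 = 16
Step 2: 6-fold → factor 6
Step 3: 2-fold → factor 2
Step 4: 100 μL brought to 2000 μL → factor 2000/100 = 20
Step 5: 200 μL + 1.8 mL = 2000 μL total → factor 2000/200 = 10
Overall dilution factor = 16 × 6 × 2 × 20 × 10 = 38400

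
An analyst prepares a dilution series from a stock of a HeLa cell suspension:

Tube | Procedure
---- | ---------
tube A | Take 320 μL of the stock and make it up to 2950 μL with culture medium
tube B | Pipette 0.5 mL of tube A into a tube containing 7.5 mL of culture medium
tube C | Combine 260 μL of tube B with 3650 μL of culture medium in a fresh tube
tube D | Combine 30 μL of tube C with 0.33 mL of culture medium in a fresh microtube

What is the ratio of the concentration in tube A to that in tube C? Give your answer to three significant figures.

241

Step 1: 320 μL brought to 2950 μL → factor 2950/320 = 9.2188
Step 2: 0.5 mL + 7.5 mL = 8 mL total → factor 8/0.5 = 16
Step 3: 260 μL + 3650 μL = 3910 μL total → factor 3910/260 = 15.038
Dilution factor to tube A = 9.2188; to tube C = 2218.2
[tube A]/[tube C] = (factor to tube C)/(factor to tube A) = 2218.2/9.2188 = 241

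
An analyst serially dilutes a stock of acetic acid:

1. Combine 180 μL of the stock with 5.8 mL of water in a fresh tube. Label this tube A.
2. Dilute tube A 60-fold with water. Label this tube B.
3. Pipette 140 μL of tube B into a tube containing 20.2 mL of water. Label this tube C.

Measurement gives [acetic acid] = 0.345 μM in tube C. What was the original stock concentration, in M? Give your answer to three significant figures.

Step 1: 180 μL + 5.8 mL = 5980 μL total → factor 5980/180 = 33.222
Step 2: 60-fold → factor 60
Step 3: 140 μL + 20.2 mL = 20340 μL total → factor 20340/140 = 145.29
Overall dilution factor = 33.222 × 60 × 145.29 = 2.896 × 10^5
Stock = 0.345 μM × 2.896 × 10^5 = 9.991 × 10^4 μM = 0.0999 M

0.0999 M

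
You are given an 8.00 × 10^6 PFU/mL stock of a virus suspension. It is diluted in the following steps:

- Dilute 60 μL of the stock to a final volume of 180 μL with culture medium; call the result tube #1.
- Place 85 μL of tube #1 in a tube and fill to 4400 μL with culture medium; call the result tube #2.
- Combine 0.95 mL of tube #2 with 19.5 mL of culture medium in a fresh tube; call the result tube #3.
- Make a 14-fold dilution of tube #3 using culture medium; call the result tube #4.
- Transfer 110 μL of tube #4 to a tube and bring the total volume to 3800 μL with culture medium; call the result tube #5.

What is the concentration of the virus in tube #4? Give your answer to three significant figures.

Step 1: 60 μL brought to 180 μL → factor 180/60 = 3
Step 2: 85 μL brought to 4400 μL → factor 4400/85 = 51.765
Step 3: 0.95 mL + 19.5 mL = 20.45 mL total → factor 20.45/0.95 = 21.526
Step 4: 14-fold → factor 14
Dilution factor through tube #4 = 3 × 51.765 × 21.526 × 14 = 46801
[tube #4] = 8.00 × 10^6 PFU/mL / 46801 = 171 PFU/mL

171 PFU/mL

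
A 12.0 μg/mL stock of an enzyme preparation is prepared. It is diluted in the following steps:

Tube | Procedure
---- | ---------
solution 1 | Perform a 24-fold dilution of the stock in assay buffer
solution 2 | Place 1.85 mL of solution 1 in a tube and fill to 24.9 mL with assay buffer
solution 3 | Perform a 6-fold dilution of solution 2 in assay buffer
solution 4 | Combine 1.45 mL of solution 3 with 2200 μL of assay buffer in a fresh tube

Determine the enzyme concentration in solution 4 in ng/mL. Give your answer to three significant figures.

Step 1: 24-fold → factor 24
Step 2: 1.85 mL brought to 24.9 mL → factor 24.9/1.85 = 13.459
Step 3: 6-fold → factor 6
Step 4: 1.45 mL + 2200 μL = 3.65 mL total → factor 3.65/1.45 = 2.5172
Overall dilution factor = 24 × 13.459 × 6 × 2.5172 = 4878.8
Final = 12.0 μg/mL / 4878.8 = 0.002460 μg/mL = 2.46 ng/mL

2.46 ng/mL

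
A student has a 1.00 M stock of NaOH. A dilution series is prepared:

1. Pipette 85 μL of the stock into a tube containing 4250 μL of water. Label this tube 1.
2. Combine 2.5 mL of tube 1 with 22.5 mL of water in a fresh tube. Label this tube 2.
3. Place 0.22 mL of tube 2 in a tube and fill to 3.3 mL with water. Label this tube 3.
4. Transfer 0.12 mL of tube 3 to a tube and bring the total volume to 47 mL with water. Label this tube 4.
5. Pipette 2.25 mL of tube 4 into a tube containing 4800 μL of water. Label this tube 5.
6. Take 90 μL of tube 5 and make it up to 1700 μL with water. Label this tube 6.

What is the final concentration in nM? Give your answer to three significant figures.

5.64 nM

Step 1: 85 μL + 4250 μL = 4335 μL total → factor 4335/85 = 51
Step 2: 2.5 mL + 22.5 mL = 25 mL total → factor 25/2.5 = 10
Step 3: 0.22 mL brought to 3.3 mL → factor 3.3/0.22 = 15
Step 4: 0.12 mL brought to 47 mL → factor 47/0.12 = 391.67
Step 5: 2.25 mL + 4800 μL = 7.05 mL total → factor 7.05/2.25 = 3.1333
Step 6: 90 μL brought to 1700 μL → factor 1700/90 = 18.889
Overall dilution factor = 51 × 10 × 15 × 391.67 × 3.1333 × 18.889 = 1.7733 × 10^8
Final = 1.00 M / 1.7733 × 10^8 = 5.639 × 10^-9 M = 5.64 nM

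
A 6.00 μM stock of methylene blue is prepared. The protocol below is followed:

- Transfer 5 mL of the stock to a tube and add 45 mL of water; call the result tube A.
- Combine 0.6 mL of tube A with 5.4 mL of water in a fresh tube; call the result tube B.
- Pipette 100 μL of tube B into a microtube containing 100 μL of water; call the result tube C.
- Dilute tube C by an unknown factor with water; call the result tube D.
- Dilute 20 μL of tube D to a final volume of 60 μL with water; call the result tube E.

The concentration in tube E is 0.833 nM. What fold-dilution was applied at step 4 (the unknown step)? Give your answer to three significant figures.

12.0-fold

Step 1: 5 mL + 45 mL = 50 mL total → factor 50/5 = 10
Step 2: 0.6 mL + 5.4 mL = 6 mL total → factor 6/0.6 = 10
Step 3: 100 μL + 100 μL = 200 μL total → factor 200/100 = 2
Step 4: unknown factor x
Step 5: 20 μL brought to 60 μL → factor 60/20 = 3
Product of known-step factors = 600
Overall factor = 6.00 μM / (0.833 nM) = 7202.9
x = 7202.9 / 600 = 12.0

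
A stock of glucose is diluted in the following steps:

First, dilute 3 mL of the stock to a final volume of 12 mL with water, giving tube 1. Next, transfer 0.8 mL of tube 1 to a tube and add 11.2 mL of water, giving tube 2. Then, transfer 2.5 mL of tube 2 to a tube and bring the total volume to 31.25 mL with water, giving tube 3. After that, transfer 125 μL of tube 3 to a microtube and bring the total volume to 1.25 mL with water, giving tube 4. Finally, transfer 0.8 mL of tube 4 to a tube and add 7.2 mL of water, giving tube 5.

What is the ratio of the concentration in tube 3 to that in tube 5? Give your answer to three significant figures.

100

Step 1: 3 mL brought to 12 mL → factor 12/3 = 4
Step 2: 0.8 mL + 11.2 mL = 12 mL total → factor 12/0.8 = 15
Step 3: 2.5 mL brought to 31.25 mL → factor 31.25/2.5 = 12.5
Step 4: 125 μL brought to 1.25 mL → factor 1250/125 = 10
Step 5: 0.8 mL + 7.2 mL = 8 mL total → factor 8/0.8 = 10
Dilution factor to tube 3 = 750; to tube 5 = 75000
[tube 3]/[tube 5] = (factor to tube 5)/(factor to tube 3) = 75000/750 = 100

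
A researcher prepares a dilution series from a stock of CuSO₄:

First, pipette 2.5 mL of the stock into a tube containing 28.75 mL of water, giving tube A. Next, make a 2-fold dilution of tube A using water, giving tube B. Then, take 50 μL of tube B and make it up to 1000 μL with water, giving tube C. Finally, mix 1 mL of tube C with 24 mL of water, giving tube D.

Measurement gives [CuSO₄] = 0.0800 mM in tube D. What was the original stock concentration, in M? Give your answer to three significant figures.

1.00 M

Step 1: 2.5 mL + 28.75 mL = 31.25 mL total → factor 31.25/2.5 = 12.5
Step 2: 2-fold → factor 2
Step 3: 50 μL brought to 1000 μL → factor 1000/50 = 20
Step 4: 1 mL + 24 mL = 25 mL total → factor 25/1 = 25
Overall dilution factor = 12.5 × 2 × 20 × 25 = 12500
Stock = 0.0800 mM × 12500 = 1000 mM = 1.00 M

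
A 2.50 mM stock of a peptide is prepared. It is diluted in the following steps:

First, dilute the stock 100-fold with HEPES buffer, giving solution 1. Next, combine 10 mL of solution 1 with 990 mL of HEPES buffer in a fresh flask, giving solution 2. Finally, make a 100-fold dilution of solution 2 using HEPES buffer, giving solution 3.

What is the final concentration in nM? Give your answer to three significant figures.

Step 1: 100-fold → factor 100
Step 2: 10 mL + 990 mL = 1000 mL total → factor 1000/10 = 100
Step 3: 100-fold → factor 100
Overall dilution factor = 100 × 100 × 100 = 1 × 10^6
Final = 2.50 mM / 1 × 10^6 = 2.500 × 10^-6 mM = 2.50 nM

2.50 nM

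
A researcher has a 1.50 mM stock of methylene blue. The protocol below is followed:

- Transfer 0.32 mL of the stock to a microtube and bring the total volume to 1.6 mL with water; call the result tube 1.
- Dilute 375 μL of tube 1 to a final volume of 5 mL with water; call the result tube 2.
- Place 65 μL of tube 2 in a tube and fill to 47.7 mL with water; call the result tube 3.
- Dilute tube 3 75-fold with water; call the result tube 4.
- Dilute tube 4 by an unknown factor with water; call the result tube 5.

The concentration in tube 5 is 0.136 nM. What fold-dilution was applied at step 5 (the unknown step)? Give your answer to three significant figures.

3.01-fold

Step 1: 0.32 mL brought to 1.6 mL → factor 1.6/0.32 = 5
Step 2: 375 μL brought to 5 mL → factor 5000/375 = 13.333
Step 3: 65 μL brought to 47.7 mL → factor 47700/65 = 733.85
Step 4: 75-fold → factor 75
Step 5: unknown factor x
Product of known-step factors = 3.6692 × 10^6
Overall factor = 1.50 mM / (0.136 nM) = 1.1029 × 10^7
x = 1.1029 × 10^7 / 3.6692 × 10^6 = 3.01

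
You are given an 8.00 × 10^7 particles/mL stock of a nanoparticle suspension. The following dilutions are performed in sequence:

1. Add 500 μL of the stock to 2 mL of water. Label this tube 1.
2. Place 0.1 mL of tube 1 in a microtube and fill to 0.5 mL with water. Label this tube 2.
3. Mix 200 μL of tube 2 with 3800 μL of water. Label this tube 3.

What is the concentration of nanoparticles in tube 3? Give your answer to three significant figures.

1.60 × 10^5 particles/mL

Step 1: 500 μL + 2 mL = 2500 μL total → factor 2500/500 = 5
Step 2: 0.1 mL brought to 0.5 mL → factor 0.5/0.1 = 5
Step 3: 200 μL + 3800 μL = 4000 μL total → factor 4000/200 = 20
Overall dilution factor = 5 × 5 × 20 = 500
Final = 8.00 × 10^7 particles/mL / 500 = 1.60 × 10^5 particles/mL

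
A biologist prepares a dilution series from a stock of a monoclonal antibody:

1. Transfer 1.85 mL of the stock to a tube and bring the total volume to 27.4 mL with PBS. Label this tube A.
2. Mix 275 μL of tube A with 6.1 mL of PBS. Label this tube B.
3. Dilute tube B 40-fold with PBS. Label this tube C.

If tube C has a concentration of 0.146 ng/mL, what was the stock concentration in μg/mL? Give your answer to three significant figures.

Step 1: 1.85 mL brought to 27.4 mL → factor 27.4/1.85 = 14.811
Step 2: 275 μL + 6.1 mL = 6375 μL total → factor 6375/275 = 23.182
Step 3: 40-fold → factor 40
Overall dilution factor = 14.811 × 23.182 × 40 = 13734
Stock = 0.146 ng/mL × 13734 = 2005 ng/mL = 2.01 μg/mL

2.01 μg/mL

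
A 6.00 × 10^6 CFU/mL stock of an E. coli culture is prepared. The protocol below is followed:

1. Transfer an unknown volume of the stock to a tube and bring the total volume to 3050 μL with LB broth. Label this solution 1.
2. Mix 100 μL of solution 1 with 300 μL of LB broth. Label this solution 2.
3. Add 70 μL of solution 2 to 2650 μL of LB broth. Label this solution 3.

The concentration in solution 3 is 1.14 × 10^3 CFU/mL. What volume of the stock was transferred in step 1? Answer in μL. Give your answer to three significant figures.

90.1 μL

Step 1: v brought to 3050 μL → factor = 3050 μL/v
Step 2: 100 μL + 300 μL = 400 μL total → factor 400/100 = 4
Step 3: 70 μL + 2650 μL = 2720 μL total → factor 2720/70 = 38.857
Product of known-step factors = 155.43
Overall factor = 6.00 × 10^6 CFU/mL / (1.14 × 10^3 CFU/mL) = 5263.2
Step-1 factor = 5263.2 / 155.43 = 33.862
v = 3050 μL / 33.862 = 90.1 μL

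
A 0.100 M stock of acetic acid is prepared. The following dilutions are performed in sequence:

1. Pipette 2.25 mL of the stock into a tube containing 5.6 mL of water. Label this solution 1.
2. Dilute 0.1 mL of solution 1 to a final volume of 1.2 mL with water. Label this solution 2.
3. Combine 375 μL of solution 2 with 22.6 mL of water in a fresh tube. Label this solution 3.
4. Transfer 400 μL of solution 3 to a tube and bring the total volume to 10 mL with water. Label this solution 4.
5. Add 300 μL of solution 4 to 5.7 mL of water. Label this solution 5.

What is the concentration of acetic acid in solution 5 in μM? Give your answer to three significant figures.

Step 1: 2.25 mL + 5.6 mL = 7.85 mL total → factor 7.85/2.25 = 3.4889
Step 2: 0.1 mL brought to 1.2 mL → factor 1.2/0.1 = 12
Step 3: 375 μL + 22.6 mL = 22975 μL total → factor 22975/375 = 61.267
Step 4: 400 μL brought to 10 mL → factor 10000/400 = 25
Step 5: 300 μL + 5.7 mL = 6000 μL total → factor 6000/300 = 20
Overall dilution factor = 3.4889 × 12 × 61.267 × 25 × 20 = 1.2825 × 10^6
Final = 0.100 M / 1.2825 × 10^6 = 7.797 × 10^-8 M = 0.0780 μM

0.0780 μM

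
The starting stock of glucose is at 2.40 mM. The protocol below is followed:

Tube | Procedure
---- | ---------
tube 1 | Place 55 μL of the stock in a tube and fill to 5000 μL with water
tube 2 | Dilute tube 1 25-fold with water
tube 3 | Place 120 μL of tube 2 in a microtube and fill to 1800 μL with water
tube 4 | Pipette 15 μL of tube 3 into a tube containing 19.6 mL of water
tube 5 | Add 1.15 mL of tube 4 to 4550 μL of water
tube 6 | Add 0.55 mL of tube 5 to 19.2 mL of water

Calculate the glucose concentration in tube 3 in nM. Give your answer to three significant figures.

70.4 nM

Step 1: 55 μL brought to 5000 μL → factor 5000/55 = 90.909
Step 2: 25-fold → factor 25
Step 3: 120 μL brought to 1800 μL → factor 1800/120 = 15
Dilution factor through tube 3 = 90.909 × 25 × 15 = 34091
[tube 3] = 2.40 mM / 34091 = 7.040 × 10^-5 mM = 70.4 nM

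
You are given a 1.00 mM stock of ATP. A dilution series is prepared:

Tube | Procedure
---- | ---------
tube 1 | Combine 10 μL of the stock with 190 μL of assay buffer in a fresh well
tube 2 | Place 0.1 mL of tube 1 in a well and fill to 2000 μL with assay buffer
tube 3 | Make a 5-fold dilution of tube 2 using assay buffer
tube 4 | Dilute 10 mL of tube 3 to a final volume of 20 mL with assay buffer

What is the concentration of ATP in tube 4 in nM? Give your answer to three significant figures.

250 nM

Step 1: 10 μL + 190 μL = 200 μL total → factor 200/10 = 20
Step 2: 0.1 mL brought to 2000 μL → factor 2/0.1 = 20
Step 3: 5-fold → factor 5
Step 4: 10 mL brought to 20 mL → factor 20/10 = 2
Overall dilution factor = 20 × 20 × 5 × 2 = 4000
Final = 1.00 mM / 4000 = 0.0002500 mM = 250 nM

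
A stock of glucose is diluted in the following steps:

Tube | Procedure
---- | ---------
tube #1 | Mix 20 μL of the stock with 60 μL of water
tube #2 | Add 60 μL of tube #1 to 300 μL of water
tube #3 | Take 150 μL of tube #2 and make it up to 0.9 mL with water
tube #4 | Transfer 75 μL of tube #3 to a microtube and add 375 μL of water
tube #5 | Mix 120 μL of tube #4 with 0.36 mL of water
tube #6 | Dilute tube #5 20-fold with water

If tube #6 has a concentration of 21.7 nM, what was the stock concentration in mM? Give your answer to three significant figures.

Step 1: 20 μL + 60 μL = 80 μL total → factor 80/20 = 4
Step 2: 60 μL + 300 μL = 360 μL total → factor 360/60 = 6
Step 3: 150 μL brought to 0.9 mL → factor 900/150 = 6
Step 4: 75 μL + 375 μL = 450 μL total → factor 450/75 = 6
Step 5: 120 μL + 0.36 mL = 480 μL total → factor 480/120 = 4
Step 6: 20-fold → factor 20
Overall dilution factor = 4 × 6 × 6 × 6 × 4 × 20 = 69120
Stock = 21.7 nM × 69120 = 1.500 × 10^6 nM = 1.50 mM

1.50 mM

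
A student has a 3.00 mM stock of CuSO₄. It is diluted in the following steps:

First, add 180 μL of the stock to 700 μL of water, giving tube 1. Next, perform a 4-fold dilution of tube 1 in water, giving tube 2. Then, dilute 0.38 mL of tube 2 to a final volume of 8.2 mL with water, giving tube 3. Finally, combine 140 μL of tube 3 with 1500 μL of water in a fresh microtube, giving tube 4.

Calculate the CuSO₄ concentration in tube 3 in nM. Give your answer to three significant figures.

7.11 × 10^3 nM

Step 1: 180 μL + 700 μL = 880 μL total → factor 880/180 = 4.8889
Step 2: 4-fold → factor 4
Step 3: 0.38 mL brought to 8.2 mL → factor 8.2/0.38 = 21.579
Dilution factor through tube 3 = 4.8889 × 4 × 21.579 = 421.99
[tube 3] = 3.00 mM / 421.99 = 0.007109 mM = 7.11 × 10^3 nM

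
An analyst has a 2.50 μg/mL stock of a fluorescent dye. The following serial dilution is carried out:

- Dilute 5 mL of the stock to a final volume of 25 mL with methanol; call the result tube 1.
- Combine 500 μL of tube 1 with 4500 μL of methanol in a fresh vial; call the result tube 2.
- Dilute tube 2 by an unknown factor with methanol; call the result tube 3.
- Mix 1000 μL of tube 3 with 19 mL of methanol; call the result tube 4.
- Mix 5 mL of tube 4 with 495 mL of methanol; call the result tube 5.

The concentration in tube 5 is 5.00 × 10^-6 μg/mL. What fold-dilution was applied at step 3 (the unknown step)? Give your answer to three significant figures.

Step 1: 5 mL brought to 25 mL → factor 25/5 = 5
Step 2: 500 μL + 4500 μL = 5000 μL total → factor 5000/500 = 10
Step 3: unknown factor x
Step 4: 1000 μL + 19 mL = 20000 μL total → factor 20000/1000 = 20
Step 5: 5 mL + 495 mL = 500 mL total → factor 500/5 = 100
Product of known-step factors = 1 × 10^5
Overall factor = 2.50 μg/mL / (5.00 × 10^-6 μg/mL) = 5 × 10^5
x = 5 × 10^5 / 1 × 10^5 = 5.00

5.00-fold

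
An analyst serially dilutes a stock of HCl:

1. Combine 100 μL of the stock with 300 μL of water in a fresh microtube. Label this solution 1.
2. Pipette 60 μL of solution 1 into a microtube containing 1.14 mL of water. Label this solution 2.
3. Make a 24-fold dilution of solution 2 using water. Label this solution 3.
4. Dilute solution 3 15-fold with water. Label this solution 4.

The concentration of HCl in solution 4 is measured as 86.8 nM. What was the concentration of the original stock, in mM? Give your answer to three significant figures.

2.50 mM

Step 1: 100 μL + 300 μL = 400 μL total → factor 400/100 = 4
Step 2: 60 μL + 1.14 mL = 1200 μL total → factor 1200/60 = 20
Step 3: 24-fold → factor 24
Step 4: 15-fold → factor 15
Overall dilution factor = 4 × 20 × 24 × 15 = 28800
Stock = 86.8 nM × 28800 = 2.500 × 10^6 nM = 2.50 mM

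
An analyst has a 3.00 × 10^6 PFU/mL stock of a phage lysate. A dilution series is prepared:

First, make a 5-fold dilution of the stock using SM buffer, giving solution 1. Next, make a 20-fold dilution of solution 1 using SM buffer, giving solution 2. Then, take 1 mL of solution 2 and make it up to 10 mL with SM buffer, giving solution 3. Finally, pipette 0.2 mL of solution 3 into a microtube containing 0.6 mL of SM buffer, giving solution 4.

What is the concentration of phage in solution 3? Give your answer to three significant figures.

3.00 × 10^3 PFU/mL

Step 1: 5-fold → factor 5
Step 2: 20-fold → factor 20
Step 3: 1 mL brought to 10 mL → factor 10/1 = 10
Dilution factor through solution 3 = 5 × 20 × 10 = 1000
[solution 3] = 3.00 × 10^6 PFU/mL / 1000 = 3.00 × 10^3 PFU/mL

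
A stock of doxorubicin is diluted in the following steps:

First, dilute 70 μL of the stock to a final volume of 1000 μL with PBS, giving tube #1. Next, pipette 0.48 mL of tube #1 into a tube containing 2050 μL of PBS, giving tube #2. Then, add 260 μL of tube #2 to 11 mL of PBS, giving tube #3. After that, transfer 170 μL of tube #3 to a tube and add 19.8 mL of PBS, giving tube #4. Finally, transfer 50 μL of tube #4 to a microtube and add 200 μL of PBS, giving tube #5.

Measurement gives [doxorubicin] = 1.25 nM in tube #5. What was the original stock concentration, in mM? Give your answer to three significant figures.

2.39 mM

Step 1: 70 μL brought to 1000 μL → factor 1000/70 = 14.286
Step 2: 0.48 mL + 2050 μL = 2.53 mL total → factor 2.53/0.48 = 5.2708
Step 3: 260 μL + 11 mL = 11260 μL total → factor 11260/260 = 43.308
Step 4: 170 μL + 19.8 mL = 19970 μL total → factor 19970/170 = 117.47
Step 5: 50 μL + 200 μL = 250 μL total → factor 250/50 = 5
Overall dilution factor = 14.286 × 5.2708 × 43.308 × 117.47 × 5 = 1.9153 × 10^6
Stock = 1.25 nM × 1.9153 × 10^6 = 2.394 × 10^6 nM = 2.39 mM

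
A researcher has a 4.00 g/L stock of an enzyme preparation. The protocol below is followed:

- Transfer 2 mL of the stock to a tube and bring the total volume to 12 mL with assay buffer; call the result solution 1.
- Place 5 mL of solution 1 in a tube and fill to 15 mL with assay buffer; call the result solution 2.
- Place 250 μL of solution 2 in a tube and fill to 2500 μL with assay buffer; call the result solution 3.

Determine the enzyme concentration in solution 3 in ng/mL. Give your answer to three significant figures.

Step 1: 2 mL brought to 12 mL → factor 12/2 = 6
Step 2: 5 mL brought to 15 mL → factor 15/5 = 3
Step 3: 250 μL brought to 2500 μL → factor 2500/250 = 10
Overall dilution factor = 6 × 3 × 10 = 180
Final = 4.00 g/L / 180 = 0.02222 g/L = 2.22 × 10^4 ng/mL

2.22 × 10^4 ng/mL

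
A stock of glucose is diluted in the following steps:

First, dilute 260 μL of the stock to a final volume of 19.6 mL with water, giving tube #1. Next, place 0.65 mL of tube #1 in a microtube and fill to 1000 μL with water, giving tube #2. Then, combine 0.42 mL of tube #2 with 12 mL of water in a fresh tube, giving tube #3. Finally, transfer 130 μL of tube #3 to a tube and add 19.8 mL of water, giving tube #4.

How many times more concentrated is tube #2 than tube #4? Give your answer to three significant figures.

Step 1: 260 μL brought to 19.6 mL → factor 19600/260 = 75.385
Step 2: 0.65 mL brought to 1000 μL → factor 1/0.65 = 1.5385
Step 3: 0.42 mL + 12 mL = 12.42 mL total → factor 12.42/0.42 = 29.571
Step 4: 130 μL + 19.8 mL = 19930 μL total → factor 19930/130 = 153.31
Dilution factor to tube #2 = 115.98; to tube #4 = 5.2578 × 10^5
[tube #2]/[tube #4] = (factor to tube #4)/(factor to tube #2) = 5.2578 × 10^5/115.98 = 4.53 × 10^3

4.53 × 10^3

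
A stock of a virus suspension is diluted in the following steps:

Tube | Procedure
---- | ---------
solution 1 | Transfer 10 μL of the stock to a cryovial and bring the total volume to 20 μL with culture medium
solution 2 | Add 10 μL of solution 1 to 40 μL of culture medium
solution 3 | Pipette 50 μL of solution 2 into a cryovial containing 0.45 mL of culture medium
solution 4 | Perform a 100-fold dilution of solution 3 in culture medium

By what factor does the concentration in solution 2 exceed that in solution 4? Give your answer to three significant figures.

1.00 × 10^3

Step 1: 10 μL brought to 20 μL → factor 20/10 = 2
Step 2: 10 μL + 40 μL = 50 μL total → factor 50/10 = 5
Step 3: 50 μL + 0.45 mL = 500 μL total → factor 500/50 = 10
Step 4: 100-fold → factor 100
Dilution factor to solution 2 = 10; to solution 4 = 10000
[solution 2]/[solution 4] = (factor to solution 4)/(factor to solution 2) = 10000/10 = 1.00 × 10^3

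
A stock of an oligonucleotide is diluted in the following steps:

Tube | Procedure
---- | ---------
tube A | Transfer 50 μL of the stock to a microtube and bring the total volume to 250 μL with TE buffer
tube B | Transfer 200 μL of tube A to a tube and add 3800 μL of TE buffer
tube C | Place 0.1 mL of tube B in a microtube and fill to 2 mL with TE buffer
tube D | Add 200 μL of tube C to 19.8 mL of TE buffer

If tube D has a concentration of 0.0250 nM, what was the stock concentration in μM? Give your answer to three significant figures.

Step 1: 50 μL brought to 250 μL → factor 250/50 = 5
Step 2: 200 μL + 3800 μL = 4000 μL total → factor 4000/200 = 20
Step 3: 0.1 mL brought to 2 mL → factor 2/0.1 = 20
Step 4: 200 μL + 19.8 mL = 20000 μL total → factor 20000/200 = 100
Overall dilution factor = 5 × 20 × 20 × 100 = 2 × 10^5
Stock = 0.0250 nM × 2 × 10^5 = 5000 nM = 5.00 μM

5.00 μM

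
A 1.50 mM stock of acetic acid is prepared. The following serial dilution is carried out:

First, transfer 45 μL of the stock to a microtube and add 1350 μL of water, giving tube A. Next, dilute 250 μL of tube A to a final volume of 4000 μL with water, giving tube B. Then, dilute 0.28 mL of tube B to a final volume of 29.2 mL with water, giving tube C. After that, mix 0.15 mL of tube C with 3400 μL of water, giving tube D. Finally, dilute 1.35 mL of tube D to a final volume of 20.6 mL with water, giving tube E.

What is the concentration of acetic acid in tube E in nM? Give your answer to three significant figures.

0.0803 nM

Step 1: 45 μL + 1350 μL = 1395 μL total → factor 1395/45 = 31
Step 2: 250 μL brought to 4000 μL → factor 4000/250 = 16
Step 3: 0.28 mL brought to 29.2 mL → factor 29.2/0.28 = 104.29
Step 4: 0.15 mL + 3400 μL = 3.55 mL total → factor 3.55/0.15 = 23.667
Step 5: 1.35 mL brought to 20.6 mL → factor 20.6/1.35 = 15.259
Overall dilution factor = 31 × 16 × 104.29 × 23.667 × 15.259 = 1.868 × 10^7
Final = 1.50 mM / 1.868 × 10^7 = 8.030 × 10^-8 mM = 0.0803 nM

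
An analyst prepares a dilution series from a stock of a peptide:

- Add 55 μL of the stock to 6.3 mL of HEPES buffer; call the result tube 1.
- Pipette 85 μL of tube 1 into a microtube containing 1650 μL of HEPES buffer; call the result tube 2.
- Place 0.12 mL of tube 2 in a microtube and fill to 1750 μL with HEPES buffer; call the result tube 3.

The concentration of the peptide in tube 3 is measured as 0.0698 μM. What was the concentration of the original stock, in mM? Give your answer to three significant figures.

Step 1: 55 μL + 6.3 mL = 6355 μL total → factor 6355/55 = 115.55
Step 2: 85 μL + 1650 μL = 1735 μL total → factor 1735/85 = 20.412
Step 3: 0.12 mL brought to 1750 μL → factor 1.75/0.12 = 14.583
Overall dilution factor = 115.55 × 20.412 × 14.583 = 34395
Stock = 0.0698 μM × 34395 = 2401 μM = 2.40 mM

2.40 mM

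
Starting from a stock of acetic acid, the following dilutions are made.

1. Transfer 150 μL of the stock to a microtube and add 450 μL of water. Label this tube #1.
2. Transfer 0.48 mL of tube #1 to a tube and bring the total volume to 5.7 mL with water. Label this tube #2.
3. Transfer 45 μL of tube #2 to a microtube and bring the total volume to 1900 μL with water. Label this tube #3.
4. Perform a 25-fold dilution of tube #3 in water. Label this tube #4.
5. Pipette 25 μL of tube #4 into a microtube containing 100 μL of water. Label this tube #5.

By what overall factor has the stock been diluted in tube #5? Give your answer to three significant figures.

2.51 × 10^5

Step 1: 150 μL + 450 μL = 600 μL total → factor 600/150 = 4
Step 2: 0.48 mL brought to 5.7 mL → factor 5.7/0.48 = 11.875
Step 3: 45 μL brought to 1900 μL → factor 1900/45 = 42.222
Step 4: 25-fold → factor 25
Step 5: 25 μL + 100 μL = 125 μL total → factor 125/25 = 5
Overall dilution factor = 4 × 11.875 × 42.222 × 25 × 5 = 2.5069 × 10^5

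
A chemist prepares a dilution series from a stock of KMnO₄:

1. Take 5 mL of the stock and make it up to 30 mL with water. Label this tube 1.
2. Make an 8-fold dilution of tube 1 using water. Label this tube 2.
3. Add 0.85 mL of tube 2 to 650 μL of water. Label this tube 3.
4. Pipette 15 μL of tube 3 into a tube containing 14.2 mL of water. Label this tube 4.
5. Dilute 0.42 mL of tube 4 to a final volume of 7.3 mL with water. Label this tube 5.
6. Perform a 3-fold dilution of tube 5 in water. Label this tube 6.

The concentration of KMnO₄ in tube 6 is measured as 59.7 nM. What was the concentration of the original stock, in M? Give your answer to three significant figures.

Step 1: 5 mL brought to 30 mL → factor 30/5 = 6
Step 2: 8-fold → factor 8
Step 3: 0.85 mL + 650 μL = 1.5 mL total → factor 1.5/0.85 = 1.7647
Step 4: 15 μL + 14.2 mL = 14215 μL total → factor 14215/15 = 947.67
Step 5: 0.42 mL brought to 7.3 mL → factor 7.3/0.42 = 17.381
Step 6: 3-fold → factor 3
Overall dilution factor = 6 × 8 × 1.7647 × 947.67 × 17.381 × 3 = 4.1857 × 10^6
Stock = 59.7 nM × 4.1857 × 10^6 = 2.499 × 10^8 nM = 0.250 M

0.250 M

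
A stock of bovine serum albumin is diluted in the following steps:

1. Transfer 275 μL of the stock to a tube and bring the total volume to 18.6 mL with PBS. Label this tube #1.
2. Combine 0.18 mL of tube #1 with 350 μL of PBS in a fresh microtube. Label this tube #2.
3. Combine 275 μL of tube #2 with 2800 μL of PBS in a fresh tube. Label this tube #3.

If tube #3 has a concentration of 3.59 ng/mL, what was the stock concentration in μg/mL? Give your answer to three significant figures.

Step 1: 275 μL brought to 18.6 mL → factor 18600/275 = 67.636
Step 2: 0.18 mL + 350 μL = 0.53 mL total → factor 0.53/0.18 = 2.9444
Step 3: 275 μL + 2800 μL = 3075 μL total → factor 3075/275 = 11.182
Overall dilution factor = 67.636 × 2.9444 × 11.182 = 2226.9
Stock = 3.59 ng/mL × 2226.9 = 7994 ng/mL = 7.99 μg/mL

7.99 μg/mL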